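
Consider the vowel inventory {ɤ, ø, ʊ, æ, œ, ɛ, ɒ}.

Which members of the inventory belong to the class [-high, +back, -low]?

ɤ

Checking each segment against [-high], [+back], [-low]: /ɤ/ (mid back unrounded tense vowel) satisfies every feature; every other segment in the inventory fails at least one.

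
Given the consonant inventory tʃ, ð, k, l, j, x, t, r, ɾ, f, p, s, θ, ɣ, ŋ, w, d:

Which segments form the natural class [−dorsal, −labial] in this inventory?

tʃ, ð, l, t, r, ɾ, s, θ, d

Checking each segment against [−dorsal], [−labial]: /tʃ/ (voiceless postalveolar affricate), /ð/ (voiced dental fricative), /l/ (alveolar lateral approximant), /t/ (voiceless alveolar stop), /r/ (alveolar trill), /ɾ/ (alveolar tap), among others, satisfy every feature; every other segment in the inventory fails at least one.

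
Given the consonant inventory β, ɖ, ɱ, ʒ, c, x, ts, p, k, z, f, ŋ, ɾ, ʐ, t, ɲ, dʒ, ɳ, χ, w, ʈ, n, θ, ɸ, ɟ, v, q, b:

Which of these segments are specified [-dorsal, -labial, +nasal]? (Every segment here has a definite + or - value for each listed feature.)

ɳ, n

Checking each segment against [-dorsal], [-labial], [+nasal]: /ɳ/ (retroflex nasal), /n/ (alveolar nasal) satisfy every feature; every other segment in the inventory fails at least one.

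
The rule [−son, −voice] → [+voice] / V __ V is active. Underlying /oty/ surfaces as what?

/t/ satisfies [−son, −voice] and sits in V __ V. The [+voice] counterpart of the voiceless alveolar stop is /d/. Other segments in /oty/ either fail the structural description or are not in the environment, so the surface form is [ody].

[ody]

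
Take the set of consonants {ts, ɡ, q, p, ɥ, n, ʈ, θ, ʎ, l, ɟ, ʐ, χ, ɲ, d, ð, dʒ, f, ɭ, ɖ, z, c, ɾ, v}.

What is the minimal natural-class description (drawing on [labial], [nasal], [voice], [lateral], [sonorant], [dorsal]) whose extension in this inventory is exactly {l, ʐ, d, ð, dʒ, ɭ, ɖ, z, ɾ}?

Every target segment is [+voice], [−nasal], [−labial], [−dorsal]; each remaining inventory member fails at least one of these. Each conjunct is needed — [−nasal, −labial, −dorsal] alone would also admit /ts, ʈ, θ/; [+voice, −labial, −dorsal] alone would also admit /n/; [+voice, −nasal, −dorsal] alone would also admit /v/; [+voice, −nasal, −labial] alone would also admit /ɡ, ʎ, ɟ/ — and no other combination of three listed features has exactly this extension, so four is the minimum.

[+voice, −nasal, −labial, −dorsal]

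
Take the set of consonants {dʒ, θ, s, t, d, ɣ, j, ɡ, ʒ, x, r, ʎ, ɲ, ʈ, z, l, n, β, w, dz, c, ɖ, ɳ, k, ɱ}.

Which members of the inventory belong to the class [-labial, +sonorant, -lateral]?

j, r, ɲ, n, ɳ

Eliminate segments failing any feature: /dʒ, θ, s, t, d, ɣ, ɡ, ʒ, x, ʈ, z, dz, c, ɖ, k/ are [-sonorant]; /ʎ, l/ are [+lateral]; /β, w, ɱ/ are [+labial]. The remaining /j, r, ɲ, n, ɳ/ satisfy [-labial], [+sonorant], [-lateral].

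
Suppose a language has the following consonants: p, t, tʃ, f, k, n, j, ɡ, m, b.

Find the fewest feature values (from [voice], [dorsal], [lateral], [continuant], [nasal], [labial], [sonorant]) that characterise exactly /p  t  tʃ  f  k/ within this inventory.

Every target segment is [−voice] and no other inventory member is, so one feature is enough.

[−voice]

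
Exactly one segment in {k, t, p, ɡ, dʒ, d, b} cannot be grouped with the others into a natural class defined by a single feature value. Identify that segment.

dʒ

[delayed release] (equivalently [strident]) groups all but one: /b, p, d, t, ɡ, k/ share [-delayed release] while /dʒ/ (voiced postalveolar affricate) alone is [+delayed release]. Removing any other segment would not leave a single-feature class that excludes it.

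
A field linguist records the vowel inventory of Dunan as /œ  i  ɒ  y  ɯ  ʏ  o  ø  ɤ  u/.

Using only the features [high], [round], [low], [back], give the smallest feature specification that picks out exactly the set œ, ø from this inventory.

[-high, -back]

/œ, ø/ are all [-high], [-back], and no other segment in the inventory matches both values. Dropping any one of them over-generates: [-back] alone would also admit /i, y, ʏ/; [-high] alone would also admit /ɒ, o, ɤ/. No other single listed feature picks out exactly this set either, so fewer than two features will not do.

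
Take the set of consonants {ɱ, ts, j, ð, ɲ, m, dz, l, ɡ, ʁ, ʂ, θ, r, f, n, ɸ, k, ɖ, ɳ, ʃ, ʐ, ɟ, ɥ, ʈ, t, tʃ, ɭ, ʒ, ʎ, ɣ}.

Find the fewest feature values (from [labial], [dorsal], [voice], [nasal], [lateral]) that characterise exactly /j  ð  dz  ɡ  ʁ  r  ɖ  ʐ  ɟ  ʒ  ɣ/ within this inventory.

[+voice, −nasal, −lateral, −labial]

Every target segment is [+voice], [−nasal], [−lateral], [−labial]; each remaining inventory member fails at least one of these. Each conjunct is needed — [−nasal, −lateral, −labial] alone would also admit /ts, ʂ, θ, k, …/; [+voice, −lateral, −labial] alone would also admit /ɲ, n, ɳ/; [+voice, −nasal, −labial] alone would also admit /l, ɭ, ʎ/; [+voice, −nasal, −lateral] alone would also admit /ɥ/ — and no other combination of three listed features has exactly this extension, so four is the minimum.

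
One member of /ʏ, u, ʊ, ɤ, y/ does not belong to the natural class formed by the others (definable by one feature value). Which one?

ɤ

[high] (equivalently [round]) groups all but one: /u, ʊ, ʏ, y/ share [+high] while /ɤ/ (mid back unrounded tense vowel) alone is [−high]. Removing any other segment would not leave a single-feature class that excludes it.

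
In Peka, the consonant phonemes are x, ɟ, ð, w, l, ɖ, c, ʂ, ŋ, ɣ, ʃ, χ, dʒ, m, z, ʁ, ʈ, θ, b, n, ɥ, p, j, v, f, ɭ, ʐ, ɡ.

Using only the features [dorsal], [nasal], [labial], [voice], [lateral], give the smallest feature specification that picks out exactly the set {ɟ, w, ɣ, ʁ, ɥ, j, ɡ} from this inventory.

[+voice, −nasal, +dorsal]

/ɟ, w, ɣ, ʁ, ɥ, j, ɡ/ are all [+voice], [−nasal], [+dorsal], and no other segment in the inventory matches all three values. Dropping any one of them over-generates: [−nasal, +dorsal] alone would also admit /x, c, χ/; [+voice, +dorsal] alone would also admit /ŋ/; [+voice, −nasal] alone would also admit /ð, l, ɖ, dʒ, …/. No other combination of two listed features picks out exactly this set either, so fewer than three features will not do.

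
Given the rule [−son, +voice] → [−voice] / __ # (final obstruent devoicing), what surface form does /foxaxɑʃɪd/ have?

The only segment in the rule's environment that also matches [−son, +voice] is /d/. Applying [−voice] turns the voiced alveolar stop into /t/ (voiceless alveolar stop), giving [foxaxɑʃɪt].

[foxaxɑʃɪt]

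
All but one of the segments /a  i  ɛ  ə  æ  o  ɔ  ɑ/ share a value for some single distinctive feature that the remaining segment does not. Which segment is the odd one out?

[high] groups all but one: /a, ɛ, ɑ, o, ə, æ, ɔ/ share [-high] while /i/ (high front unrounded tense vowel) alone is [+high]. Removing any other segment would not leave a single-feature class that excludes it.

i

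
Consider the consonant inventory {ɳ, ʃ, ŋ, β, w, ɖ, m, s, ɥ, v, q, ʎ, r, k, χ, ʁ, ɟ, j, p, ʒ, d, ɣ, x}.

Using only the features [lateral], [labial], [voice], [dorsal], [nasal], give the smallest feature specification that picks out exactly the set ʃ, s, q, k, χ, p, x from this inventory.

/ʃ, s, q, k, χ, p, x/ are exactly the [−voice] segments in the inventory, so a single feature suffices.

[−voice]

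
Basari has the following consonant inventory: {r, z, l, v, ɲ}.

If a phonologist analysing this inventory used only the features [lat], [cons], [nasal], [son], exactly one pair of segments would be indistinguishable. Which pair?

v, z

On the given features, /v/ and /z/ have an identical profile: [-lateral], [+consonantal], [-nasal], [-sonorant]. No other two segments in the inventory coincide on all 4 features. (They do differ in [labial] and [coronal], which are not among the given features.)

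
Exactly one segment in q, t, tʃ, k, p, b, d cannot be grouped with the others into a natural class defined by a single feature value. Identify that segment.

[delayed release] (equivalently [strident]) groups all but one: /b, t, k, d, p, q/ share [−delayed release] while /tʃ/ (voiceless postalveolar affricate) alone is [+delayed release]. Removing any other segment would not leave a single-feature class that excludes it.

tʃ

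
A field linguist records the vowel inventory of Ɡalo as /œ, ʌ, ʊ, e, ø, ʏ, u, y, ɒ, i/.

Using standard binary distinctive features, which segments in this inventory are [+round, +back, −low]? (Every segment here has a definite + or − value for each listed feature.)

ʊ, u

Checking each segment against [+round], [+back], [−low]: /ʊ/ (high back rounded lax vowel), /u/ (high back rounded tense vowel) satisfy every feature; every other segment in the inventory fails at least one.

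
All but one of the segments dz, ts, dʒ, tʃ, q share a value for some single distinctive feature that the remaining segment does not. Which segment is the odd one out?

/ts, dz, tʃ, dʒ/ are all [+delayed release], but /q/ (voiceless uvular stop) is [-delayed release]. No other single segment can be removed to leave a set sharing one feature value that the removed segment lacks, so /q/ is the odd one out.

q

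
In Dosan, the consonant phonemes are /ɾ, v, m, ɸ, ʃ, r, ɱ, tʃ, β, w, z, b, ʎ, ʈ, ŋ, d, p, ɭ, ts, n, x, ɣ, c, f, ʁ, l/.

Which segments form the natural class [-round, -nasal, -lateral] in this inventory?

ɾ, v, ɸ, ʃ, r, tʃ, β, z, b, ʈ, d, p, ts, x, ɣ, c, f, ʁ

Checking each segment against [-round], [-nasal], [-lateral]: /ɾ/ (alveolar tap), /v/ (voiced labiodental fricative), /ɸ/ (voiceless bilabial fricative), /ʃ/ (voiceless postalveolar fricative), /r/ (alveolar trill), /tʃ/ (voiceless postalveolar affricate), among others, satisfy every feature; every other segment in the inventory fails at least one.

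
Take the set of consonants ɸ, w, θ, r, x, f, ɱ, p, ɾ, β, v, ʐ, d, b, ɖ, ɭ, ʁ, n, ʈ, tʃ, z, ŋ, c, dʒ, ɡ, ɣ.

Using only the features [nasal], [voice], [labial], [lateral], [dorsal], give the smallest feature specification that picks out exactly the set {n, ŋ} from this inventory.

The class [+nasal], [−labial] has exactly /n, ŋ/ as its extension in this inventory. No smaller conjunction from the listed features achieves this: [−labial] alone would also admit /θ, r, x, ɾ, …/; [+nasal] alone would also admit /ɱ/; and checking the remaining single features turns up none with this extension.

[+nasal, −labial]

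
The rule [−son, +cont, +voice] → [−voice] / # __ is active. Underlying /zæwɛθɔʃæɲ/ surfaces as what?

/z/ satisfies [−son, +cont, +voice] and sits in # __. The [−voice] counterpart of the voiced alveolar fricative is /s/. Other segments in /zæwɛθɔʃæɲ/ either fail the structural description or are not in the environment, so the surface form is [sæwɛθɔʃæɲ].

[sæwɛθɔʃæɲ]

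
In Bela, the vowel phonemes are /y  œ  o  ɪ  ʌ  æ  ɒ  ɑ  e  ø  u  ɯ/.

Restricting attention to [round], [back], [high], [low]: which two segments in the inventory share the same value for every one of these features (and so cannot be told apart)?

On the given features, /œ/ and /ø/ have an identical profile: [+round], [−back], [−high], [−low]. No other two segments in the inventory coincide on all 4 features. (They do differ in [tense], which is not among the given features.)

œ, ø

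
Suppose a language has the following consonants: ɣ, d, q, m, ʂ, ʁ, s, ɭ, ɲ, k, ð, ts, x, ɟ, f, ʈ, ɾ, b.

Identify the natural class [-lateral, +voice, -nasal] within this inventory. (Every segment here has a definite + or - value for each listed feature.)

ɣ, d, ʁ, ð, ɟ, ɾ, b

Eliminate segments failing any feature: /q, ʂ, s, k, ts, x, f, ʈ/ are [-voice]; /m, ɲ/ are [+nasal]; /ɭ/ is [+lateral]. The remaining /ɣ, d, ʁ, ð, ɟ, ɾ, b/ satisfy [-lateral], [+voice], [-nasal].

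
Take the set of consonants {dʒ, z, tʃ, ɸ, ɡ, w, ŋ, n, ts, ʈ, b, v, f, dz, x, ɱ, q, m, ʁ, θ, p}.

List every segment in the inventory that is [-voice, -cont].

First, the [-voice] segments are /tʃ, ɸ, ts, ʈ, f, x, q, θ, p/.
Within that set, [-continuant] leaves /tʃ, ts, ʈ, q, p/.

tʃ, ts, ʈ, q, p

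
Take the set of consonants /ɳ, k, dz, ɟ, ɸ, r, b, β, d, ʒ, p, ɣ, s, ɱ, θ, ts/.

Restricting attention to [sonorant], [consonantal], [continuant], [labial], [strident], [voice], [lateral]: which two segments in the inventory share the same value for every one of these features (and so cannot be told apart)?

On the given features, /ɟ/ and /d/ have an identical profile: [-sonorant], [+consonantal], [-continuant], [-labial], [-strident], [+voice], [-lateral]. No other two segments in the inventory coincide on all 7 features. (They do differ in [dorsal], which is not among the given features.)

ɟ, d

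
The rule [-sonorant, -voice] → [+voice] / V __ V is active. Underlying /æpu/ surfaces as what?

/p/ satisfies [-sonorant, -voice] and sits in V __ V. The [+voice] counterpart of the voiceless bilabial stop is /b/. Other segments in /æpu/ either fail the structural description or are not in the environment, so the surface form is [æbu].

[æbu]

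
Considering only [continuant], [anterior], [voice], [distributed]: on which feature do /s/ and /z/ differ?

The two segments share [+continuant], [+anterior], [−distributed]. The only feature from the list on which they differ: /s/ is [−voice] while /z/ is [+voice].

[voice]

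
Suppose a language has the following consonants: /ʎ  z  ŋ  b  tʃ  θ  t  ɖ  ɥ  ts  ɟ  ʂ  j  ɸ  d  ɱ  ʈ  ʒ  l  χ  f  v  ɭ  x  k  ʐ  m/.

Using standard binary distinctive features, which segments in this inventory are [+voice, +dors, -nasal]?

ʎ, ɥ, ɟ, j

Eliminate segments failing any feature: /z, b, ɖ, d, ɱ, ʒ, l, v, ɭ, ʐ, m/ are [-dorsal]; /ŋ/ is [+nasal]; /tʃ, θ, t, ts, ʂ, ɸ, ʈ, χ, f, x, k/ are [-voice]. The remaining /ʎ, ɥ, ɟ, j/ satisfy [+voice], [+dorsal], [-nasal].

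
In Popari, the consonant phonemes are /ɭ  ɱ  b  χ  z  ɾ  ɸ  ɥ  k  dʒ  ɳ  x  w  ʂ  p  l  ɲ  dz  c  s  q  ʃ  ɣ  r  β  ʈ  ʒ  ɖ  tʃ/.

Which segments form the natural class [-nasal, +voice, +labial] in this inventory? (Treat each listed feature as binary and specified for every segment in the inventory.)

Checking each segment against [-nasal], [+voice], [+labial]: /b/ (voiced bilabial stop), /ɥ/ (labial-palatal glide), /w/ (labial-velar glide), /β/ (voiced bilabial fricative) satisfy every feature; every other segment in the inventory fails at least one.

b, ɥ, w, β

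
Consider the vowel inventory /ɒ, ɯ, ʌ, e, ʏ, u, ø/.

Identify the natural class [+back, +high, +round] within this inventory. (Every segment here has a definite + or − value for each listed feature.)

Checking each segment against [+back], [+high], [+round]: /u/ (high back rounded tense vowel) satisfies every feature; every other segment in the inventory fails at least one.

u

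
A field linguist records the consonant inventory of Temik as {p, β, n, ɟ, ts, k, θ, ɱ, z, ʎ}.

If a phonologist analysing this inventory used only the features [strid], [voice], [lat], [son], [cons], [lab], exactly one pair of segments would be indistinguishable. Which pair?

Both /k/ and /θ/ are [−strident], [−voice], [−lateral], [−sonorant], [+consonantal], [−labial]. Since the list omits [continuant], [coronal] and [dorsal] — which do distinguish the voiceless velar stop from the voiceless dental fricative — this pair collapses; all other pairs remain distinct.

k, θ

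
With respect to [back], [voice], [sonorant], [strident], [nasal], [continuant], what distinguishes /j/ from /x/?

[sonorant], [voice], [back]

/j/ (palatal glide) and /x/ (voiceless velar fricative) agree on [−strident], [−nasal], [+continuant]. They differ on [sonorant] (/j/ [+], /x/ [−]), [voice] (/j/ [+], /x/ [−]), [back] (/j/ [−], /x/ [+]).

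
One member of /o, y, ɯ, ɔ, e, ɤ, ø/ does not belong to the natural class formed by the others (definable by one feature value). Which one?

[tense] groups all but one: /ɯ, y, o, ø, e, ɤ/ share [+tense] while /ɔ/ (mid back rounded lax vowel) alone is [-tense]. Removing any other segment would not leave a single-feature class that excludes it.

ɔ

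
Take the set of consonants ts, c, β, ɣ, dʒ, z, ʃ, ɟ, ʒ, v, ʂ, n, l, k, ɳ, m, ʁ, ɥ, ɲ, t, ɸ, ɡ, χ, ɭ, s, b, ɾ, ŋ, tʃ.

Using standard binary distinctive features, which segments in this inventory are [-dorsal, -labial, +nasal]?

n, ɳ

Eliminate segments failing any feature: /ts, dʒ, z, ʃ, ʒ, ʂ, l, t, ɭ, s, ɾ, tʃ/ are [-nasal]; /c, ɣ, ɟ, k, ʁ, ɥ, ɲ, ɡ, χ, ŋ/ are [+dorsal]; /β, v, m, ɸ, b/ are [+labial]. The remaining /n, ɳ/ satisfy [-dorsal], [-labial], [+nasal].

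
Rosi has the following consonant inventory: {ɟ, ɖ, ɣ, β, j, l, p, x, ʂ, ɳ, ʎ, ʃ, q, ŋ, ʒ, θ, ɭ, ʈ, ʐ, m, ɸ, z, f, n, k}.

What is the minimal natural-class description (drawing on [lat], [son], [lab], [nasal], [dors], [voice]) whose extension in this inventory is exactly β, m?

The class [+voice], [+labial] has exactly /β, m/ as its extension in this inventory. No smaller conjunction from the listed features achieves this: [+labial] alone would also admit /p, ɸ, f/; [+voice] alone would also admit /ɟ, ɖ, ɣ, j, …/; and checking the remaining single features turns up none with this extension.

[+voice, +lab]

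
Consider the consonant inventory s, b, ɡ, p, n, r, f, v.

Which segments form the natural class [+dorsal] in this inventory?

The feature [dorsal] marks segments articulated with the tongue body. In this inventory /ɡ/ has that property, so it is [+dorsal]; /s, b, p, n, r, f, v/ are [−dorsal].

ɡ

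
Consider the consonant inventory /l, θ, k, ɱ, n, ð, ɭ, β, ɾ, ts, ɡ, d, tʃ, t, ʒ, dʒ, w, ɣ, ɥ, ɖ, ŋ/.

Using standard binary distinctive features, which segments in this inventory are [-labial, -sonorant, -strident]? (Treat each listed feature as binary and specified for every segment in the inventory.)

Among the inventory, the [-labial] segments are /l, θ, k, n, ð, ɭ, ɾ, ts, ɡ, d, tʃ, t, ʒ, dʒ, ɣ, ɖ, ŋ/.
Intersecting with [-sonorant] gives /θ, k, ð, ts, ɡ, d, tʃ, t, ʒ, dʒ, ɣ, ɖ/.
Intersecting with [-strident] leaves /θ, k, ð, ɡ, d, t, ɣ, ɖ/.

θ, k, ð, ɡ, d, t, ɣ, ɖ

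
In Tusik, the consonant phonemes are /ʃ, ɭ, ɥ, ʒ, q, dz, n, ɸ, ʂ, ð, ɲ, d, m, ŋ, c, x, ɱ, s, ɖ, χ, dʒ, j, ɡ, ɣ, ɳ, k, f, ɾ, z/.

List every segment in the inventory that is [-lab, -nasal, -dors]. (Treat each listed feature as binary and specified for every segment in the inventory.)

Checking each segment against [-labial], [-nasal], [-dorsal]: /ʃ/ (voiceless postalveolar fricative), /ɭ/ (retroflex lateral approximant), /ʒ/ (voiced postalveolar fricative), /dz/ (voiced alveolar affricate), /ʂ/ (voiceless retroflex fricative), /ð/ (voiced dental fricative), among others, satisfy every feature; every other segment in the inventory fails at least one.

ʃ, ɭ, ʒ, dz, ʂ, ð, d, s, ɖ, dʒ, ɾ, z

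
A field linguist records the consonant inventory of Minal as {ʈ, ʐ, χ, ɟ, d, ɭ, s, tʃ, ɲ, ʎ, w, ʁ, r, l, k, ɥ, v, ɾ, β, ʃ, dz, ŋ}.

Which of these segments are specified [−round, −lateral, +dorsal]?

Among the inventory, the [−round] segments are /ʈ, ʐ, χ, ɟ, d, ɭ, s, tʃ, ɲ, ʎ, ʁ, r, l, k, v, ɾ, β, ʃ, dz, ŋ/.
Then [−lateral] gives /ʈ, ʐ, χ, ɟ, d, s, tʃ, ɲ, ʁ, r, k, v, ɾ, β, ʃ, dz, ŋ/.
Intersecting with [+dorsal] leaves /χ, ɟ, ɲ, ʁ, k, ŋ/.

χ, ɟ, ɲ, ʁ, k, ŋ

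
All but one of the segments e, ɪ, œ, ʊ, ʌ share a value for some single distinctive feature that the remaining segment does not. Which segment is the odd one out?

e

The remaining segments after removing /e/ share [-tense]; /e/ (mid front unrounded tense vowel) is [+tense]. For every other candidate removal, the leftover set fails to share any single feature value that the removed segment lacks.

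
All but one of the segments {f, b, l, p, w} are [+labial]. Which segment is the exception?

/l/ is the alveolar lateral approximant, which is [−labial]; the rest — /f, w, p, b/ — are [+labial].

l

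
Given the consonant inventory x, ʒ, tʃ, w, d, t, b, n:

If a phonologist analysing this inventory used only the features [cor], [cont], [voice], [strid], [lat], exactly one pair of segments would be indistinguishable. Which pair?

n, d

On the given features, /n/ and /d/ have an identical profile: [+coronal], [−continuant], [+voice], [−strident], [−lateral]. No other two segments in the inventory coincide on all 5 features. (They do differ in [sonorant] and [nasal], which are not among the given features.)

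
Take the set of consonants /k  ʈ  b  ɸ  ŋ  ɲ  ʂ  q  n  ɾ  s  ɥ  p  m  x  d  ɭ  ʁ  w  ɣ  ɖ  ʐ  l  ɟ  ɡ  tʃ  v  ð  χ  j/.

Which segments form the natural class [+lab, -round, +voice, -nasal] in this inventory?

Checking each segment against [+labial], [-round], [+voice], [-nasal]: /b/ (voiced bilabial stop), /v/ (voiced labiodental fricative) satisfy every feature; every other segment in the inventory fails at least one.

b, v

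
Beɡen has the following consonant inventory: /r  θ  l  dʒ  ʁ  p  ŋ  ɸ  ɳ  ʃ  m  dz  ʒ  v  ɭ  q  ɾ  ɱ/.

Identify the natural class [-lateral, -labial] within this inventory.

r, θ, dʒ, ʁ, ŋ, ɳ, ʃ, dz, ʒ, q, ɾ

Eliminate segments failing any feature: /l, ɭ/ are [+lateral]; /p, ɸ, m, v, ɱ/ are [+labial]. The remaining /r, θ, dʒ, ʁ, ŋ, ɳ, ʃ, dz, ʒ, q, ɾ/ satisfy [-lateral], [-labial].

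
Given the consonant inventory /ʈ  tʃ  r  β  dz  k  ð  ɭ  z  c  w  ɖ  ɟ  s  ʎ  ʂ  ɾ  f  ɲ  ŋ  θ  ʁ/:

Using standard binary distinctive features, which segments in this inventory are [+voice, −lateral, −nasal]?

Eliminate segments failing any feature: /ʈ, tʃ, k, c, s, ʂ, f, θ/ are [−voice]; /ɭ, ʎ/ are [+lateral]; /ɲ, ŋ/ are [+nasal]. The remaining /r, β, dz, ð, z, w, ɖ, ɟ, ɾ, ʁ/ satisfy [+voice], [−lateral], [−nasal].

r, β, dz, ð, z, w, ɖ, ɟ, ɾ, ʁ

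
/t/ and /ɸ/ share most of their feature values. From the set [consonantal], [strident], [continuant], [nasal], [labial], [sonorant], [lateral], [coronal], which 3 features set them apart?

/t/ is the voiceless alveolar stop and /ɸ/ is the voiceless bilabial fricative. Both are [+consonantal], [−strident], [−nasal], [−sonorant], [−lateral]. /t/ is [−continuant] while /ɸ/ is [+continuant]; /t/ is [−labial] while /ɸ/ is [+labial]; /t/ is [+coronal] while /ɸ/ is [−coronal], so the distinguishing features are [continuant], [labial], [coronal].

[continuant], [labial], [coronal]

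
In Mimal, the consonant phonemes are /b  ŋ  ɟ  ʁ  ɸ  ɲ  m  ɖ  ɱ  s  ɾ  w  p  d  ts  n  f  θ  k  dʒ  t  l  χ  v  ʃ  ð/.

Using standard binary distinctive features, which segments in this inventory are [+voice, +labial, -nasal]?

b, w, v

Eliminate segments failing any feature: /ŋ, ɟ, ʁ, ɲ, ɖ, ɾ, d, n, dʒ, l, ð/ are [-labial]; /ɸ, s, p, ts, f, θ, k, t, χ, ʃ/ are [-voice]; /m, ɱ/ are [+nasal]. The remaining /b, w, v/ satisfy [+voice], [+labial], [-nasal].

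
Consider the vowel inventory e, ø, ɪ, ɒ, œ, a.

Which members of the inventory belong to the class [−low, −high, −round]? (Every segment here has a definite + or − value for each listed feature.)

e

Checking each segment against [−low], [−high], [−round]: /e/ (mid front unrounded tense vowel) satisfies every feature; every other segment in the inventory fails at least one.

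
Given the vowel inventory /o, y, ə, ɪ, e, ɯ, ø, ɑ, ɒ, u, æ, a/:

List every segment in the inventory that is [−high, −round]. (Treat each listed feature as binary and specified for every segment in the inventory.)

ə, e, ɑ, æ, a

Checking each segment against [−high], [−round]: /ə/ (mid central vowel (schwa)), /e/ (mid front unrounded tense vowel), /ɑ/ (low back unrounded vowel), /æ/ (low front unrounded vowel), /a/ (low unrounded vowel) satisfy every feature; every other segment in the inventory fails at least one.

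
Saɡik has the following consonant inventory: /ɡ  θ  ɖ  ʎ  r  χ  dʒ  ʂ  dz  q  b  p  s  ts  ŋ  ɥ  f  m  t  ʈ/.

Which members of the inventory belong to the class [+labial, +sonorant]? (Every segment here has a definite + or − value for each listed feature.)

ɥ, m

The [+labial] segments are /b, p, ɥ, f, m/.
Within that set, [+sonorant] leaves /ɥ, m/.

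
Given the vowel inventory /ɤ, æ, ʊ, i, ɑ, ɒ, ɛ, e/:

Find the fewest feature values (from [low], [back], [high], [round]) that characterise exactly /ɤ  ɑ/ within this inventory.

[+back, −round]

Every target segment is [+back], [−round]; each remaining inventory member fails at least one of these. Each conjunct is needed — [−round] alone would also admit /æ, i, ɛ, e/; [+back] alone would also admit /ʊ, ɒ/ — and no other single listed feature has exactly this extension, so two is the minimum.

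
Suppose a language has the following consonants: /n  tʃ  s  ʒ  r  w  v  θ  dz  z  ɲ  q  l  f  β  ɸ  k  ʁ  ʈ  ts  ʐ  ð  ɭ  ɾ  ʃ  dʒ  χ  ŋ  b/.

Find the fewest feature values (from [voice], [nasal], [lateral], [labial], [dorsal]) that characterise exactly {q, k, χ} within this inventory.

The class [-voice], [+dorsal] has exactly /q, k, χ/ as its extension in this inventory. No smaller conjunction from the listed features achieves this: [+dorsal] alone would also admit /w, ɲ, ʁ, ŋ/; [-voice] alone would also admit /tʃ, s, θ, f, …/; and checking the remaining single features turns up none with this extension.

[-voice, +dorsal]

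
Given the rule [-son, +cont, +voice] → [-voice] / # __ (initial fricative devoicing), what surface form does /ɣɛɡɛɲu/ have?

Only the initial segment /ɣ/ is both word-initial and matches the structural description. It is a voiced velar fricative, so [-son, +cont, +voice] holds; changing it to [-voice] with all other features held fixed yields /x/ (voiceless velar fricative). No other segment meets both the structural description and the environment, so the output is [xɛɡɛɲu].

[xɛɡɛɲu]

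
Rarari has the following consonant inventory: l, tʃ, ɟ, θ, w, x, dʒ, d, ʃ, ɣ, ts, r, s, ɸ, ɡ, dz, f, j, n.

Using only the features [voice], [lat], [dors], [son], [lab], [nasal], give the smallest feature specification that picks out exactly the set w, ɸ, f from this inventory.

The target set is precisely the extension of [+labial] in this inventory.

[+lab]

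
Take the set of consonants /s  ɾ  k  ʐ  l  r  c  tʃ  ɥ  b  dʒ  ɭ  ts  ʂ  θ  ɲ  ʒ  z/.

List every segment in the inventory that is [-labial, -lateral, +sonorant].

ɾ, r, ɲ

Eliminate segments failing any feature: /s, k, ʐ, c, tʃ, dʒ, ts, ʂ, θ, ʒ, z/ are [-sonorant]; /l, ɭ/ are [+lateral]; /ɥ, b/ are [+labial]. The remaining /ɾ, r, ɲ/ satisfy [-labial], [-lateral], [+sonorant].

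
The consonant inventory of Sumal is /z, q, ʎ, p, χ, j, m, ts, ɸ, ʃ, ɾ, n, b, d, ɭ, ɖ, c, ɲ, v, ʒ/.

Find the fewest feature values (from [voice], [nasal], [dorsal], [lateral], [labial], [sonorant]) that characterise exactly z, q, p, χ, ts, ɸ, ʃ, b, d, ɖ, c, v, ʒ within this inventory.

[−sonorant]

Every target segment is [−sonorant] and no other inventory member is, so one feature is enough.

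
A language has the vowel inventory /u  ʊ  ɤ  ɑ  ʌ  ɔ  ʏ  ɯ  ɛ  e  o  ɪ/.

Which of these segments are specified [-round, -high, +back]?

Among the inventory, the [-round] segments are /ɤ, ɑ, ʌ, ɯ, ɛ, e, ɪ/.
Of those, [-high] gives /ɤ, ɑ, ʌ, ɛ, e/.
Among these, [+back] leaves /ɤ, ɑ, ʌ/.

ɤ, ɑ, ʌ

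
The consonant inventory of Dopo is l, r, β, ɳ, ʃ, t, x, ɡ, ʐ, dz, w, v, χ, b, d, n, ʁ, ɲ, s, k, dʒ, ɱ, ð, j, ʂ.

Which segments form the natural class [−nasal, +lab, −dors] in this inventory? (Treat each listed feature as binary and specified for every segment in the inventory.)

β, v, b

Eliminate segments failing any feature: /l, r, ʃ, t, x, ɡ, ʐ, dz, χ, d, ʁ, s, k, dʒ, ð, j, ʂ/ are [−labial]; /ɳ, n, ɲ, ɱ/ are [+nasal]; /w/ is [+dorsal]. The remaining /β, v, b/ satisfy [−nasal], [+labial], [−dorsal].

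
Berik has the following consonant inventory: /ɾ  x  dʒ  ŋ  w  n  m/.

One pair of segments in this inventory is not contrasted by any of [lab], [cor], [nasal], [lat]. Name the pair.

On the given features, /ɾ/ and /dʒ/ have an identical profile: [−labial], [+coronal], [−nasal], [−lateral]. No other two segments in the inventory coincide on all 4 features. (They do differ in [sonorant], [strident] and [anterior], which are not among the given features.)

ɾ, dʒ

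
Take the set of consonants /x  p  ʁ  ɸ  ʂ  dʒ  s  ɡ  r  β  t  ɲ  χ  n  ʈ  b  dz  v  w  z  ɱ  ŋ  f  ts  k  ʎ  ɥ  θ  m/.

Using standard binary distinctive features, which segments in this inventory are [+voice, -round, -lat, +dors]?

The [+voice] segments are /ʁ, dʒ, ɡ, r, β, ɲ, n, b, dz, v, w, z, ɱ, ŋ, ʎ, ɥ, m/.
Intersecting with [-round] gives /ʁ, dʒ, ɡ, r, β, ɲ, n, b, dz, v, z, ɱ, ŋ, ʎ, m/.
Within that set, [-lateral] gives /ʁ, dʒ, ɡ, r, β, ɲ, n, b, dz, v, z, ɱ, ŋ, m/.
Then [+dorsal] leaves /ʁ, ɡ, ɲ, ŋ/.

ʁ, ɡ, ɲ, ŋ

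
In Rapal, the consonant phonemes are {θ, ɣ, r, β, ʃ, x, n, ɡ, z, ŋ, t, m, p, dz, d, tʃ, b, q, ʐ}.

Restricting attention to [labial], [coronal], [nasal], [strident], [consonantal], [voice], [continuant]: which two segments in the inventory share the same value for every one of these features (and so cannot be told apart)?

ʐ, z

On the given features, /ʐ/ and /z/ have an identical profile: [−labial], [+coronal], [−nasal], [+strident], [+consonantal], [+voice], [+continuant]. No other two segments in the inventory coincide on all 7 features. (They do differ in [anterior], which is not among the given features.)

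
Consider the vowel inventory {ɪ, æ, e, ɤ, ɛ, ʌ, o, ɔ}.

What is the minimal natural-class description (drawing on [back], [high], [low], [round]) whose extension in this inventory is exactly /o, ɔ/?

[+round]

The target set is precisely the extension of [+round] in this inventory.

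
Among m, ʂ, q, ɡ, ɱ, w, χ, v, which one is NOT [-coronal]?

ʂ

Every segment except /ʂ/ is [-coronal]. /ʂ/ (voiceless retroflex fricative) is [+coronal], so it is the exception.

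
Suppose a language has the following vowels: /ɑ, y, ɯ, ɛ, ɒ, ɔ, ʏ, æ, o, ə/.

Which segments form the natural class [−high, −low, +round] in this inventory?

Among the inventory, the [−high] segments are /ɑ, ɛ, ɒ, ɔ, æ, o, ə/.
Among these, [−low] gives /ɛ, ɔ, o, ə/.
Within that set, [+round] leaves /ɔ, o/.

ɔ, o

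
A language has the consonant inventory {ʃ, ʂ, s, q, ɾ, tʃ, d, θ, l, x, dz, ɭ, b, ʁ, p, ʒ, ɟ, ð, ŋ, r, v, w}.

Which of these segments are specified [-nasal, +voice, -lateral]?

ɾ, d, dz, b, ʁ, ʒ, ɟ, ð, r, v, w

Checking each segment against [-nasal], [+voice], [-lateral]: /ɾ/ (alveolar tap), /d/ (voiced alveolar stop), /dz/ (voiced alveolar affricate), /b/ (voiced bilabial stop), /ʁ/ (voiced uvular fricative), /ʒ/ (voiced postalveolar fricative), among others, satisfy every feature; every other segment in the inventory fails at least one.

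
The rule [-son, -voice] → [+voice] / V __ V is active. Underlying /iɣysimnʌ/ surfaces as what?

[iɣyzimnʌ]

Only /s/ occurs between two vowels (/y/ __ /i/) and matches the structural description. It is a voiceless alveolar fricative, so [-son, -voice] holds; changing it to [+voice] with all other features held fixed yields /z/ (voiced alveolar fricative). No other segment meets both the structural description and the environment, so the output is [iɣyzimnʌ].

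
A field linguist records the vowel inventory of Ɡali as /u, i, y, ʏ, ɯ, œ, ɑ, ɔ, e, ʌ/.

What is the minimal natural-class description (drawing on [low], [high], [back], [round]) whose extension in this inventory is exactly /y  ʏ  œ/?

The class [−back], [+round] has exactly /y, ʏ, œ/ as its extension in this inventory. No smaller conjunction from the listed features achieves this: [+round] alone would also admit /u, ɔ/; [−back] alone would also admit /i, e/; and checking the remaining single features turns up none with this extension.

[−back, +round]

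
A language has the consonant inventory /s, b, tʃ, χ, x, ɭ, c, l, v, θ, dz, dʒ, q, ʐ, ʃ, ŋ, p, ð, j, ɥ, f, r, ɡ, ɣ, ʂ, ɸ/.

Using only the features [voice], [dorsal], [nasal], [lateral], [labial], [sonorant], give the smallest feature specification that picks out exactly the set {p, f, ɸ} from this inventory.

The class [−voice], [+labial] has exactly /p, f, ɸ/ as its extension in this inventory. No smaller conjunction from the listed features achieves this: [+labial] alone would also admit /b, v, ɥ/; [−voice] alone would also admit /s, tʃ, χ, x, …/; and checking the remaining single features turns up none with this extension.

[−voice, +labial]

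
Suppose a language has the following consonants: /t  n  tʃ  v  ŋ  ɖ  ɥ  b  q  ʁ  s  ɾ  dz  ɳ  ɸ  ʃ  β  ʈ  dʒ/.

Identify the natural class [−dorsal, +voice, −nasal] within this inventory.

v, ɖ, b, ɾ, dz, β, dʒ

Eliminate segments failing any feature: /t, tʃ, s, ɸ, ʃ, ʈ/ are [−voice]; /n, ɳ/ are [+nasal]; /ŋ, ɥ, q, ʁ/ are [+dorsal]. The remaining /v, ɖ, b, ɾ, dz, β, dʒ/ satisfy [−dorsal], [+voice], [−nasal].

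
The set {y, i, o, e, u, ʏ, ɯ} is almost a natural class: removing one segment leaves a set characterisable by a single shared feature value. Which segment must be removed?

ʏ

[tense] groups all but one: /e, y, o, u, ɯ, i/ share [+tense] while /ʏ/ (high front rounded lax vowel) alone is [−tense]. Removing any other segment would not leave a single-feature class that excludes it.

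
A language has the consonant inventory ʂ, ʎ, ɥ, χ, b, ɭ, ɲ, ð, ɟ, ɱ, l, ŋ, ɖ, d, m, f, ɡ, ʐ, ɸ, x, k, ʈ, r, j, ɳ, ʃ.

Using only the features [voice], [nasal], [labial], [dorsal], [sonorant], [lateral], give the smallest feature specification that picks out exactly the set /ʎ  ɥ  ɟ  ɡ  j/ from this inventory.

The class [+voice], [−nasal], [+dorsal] has exactly /ʎ, ɥ, ɟ, ɡ, j/ as its extension in this inventory. No smaller conjunction from the listed features achieves this: [−nasal, +dorsal] alone would also admit /χ, x, k/; [+voice, +dorsal] alone would also admit /ɲ, ŋ/; [+voice, −nasal] alone would also admit /b, ɭ, ð, l, …/; and checking the remaining two-feature bundles turns up none with this extension.

[+voice, −nasal, +dorsal]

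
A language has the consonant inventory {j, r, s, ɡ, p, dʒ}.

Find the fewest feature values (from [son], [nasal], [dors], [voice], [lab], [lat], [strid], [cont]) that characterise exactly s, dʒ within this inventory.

/s, dʒ/ are exactly the [+strident] segments in the inventory, so a single feature suffices.

[+strid]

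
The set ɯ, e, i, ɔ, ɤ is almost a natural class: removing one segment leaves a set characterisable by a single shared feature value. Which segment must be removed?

ɔ

[tense] (equivalently [round]) groups all but one: /e, i, ɤ, ɯ/ share [+tense] while /ɔ/ (mid back rounded lax vowel) alone is [-tense]. Removing any other segment would not leave a single-feature class that excludes it.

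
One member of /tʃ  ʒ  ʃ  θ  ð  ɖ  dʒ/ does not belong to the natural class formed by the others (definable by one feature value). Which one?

The remaining segments after removing /ɖ/ share [+distributed]; /ɖ/ (voiced retroflex stop) is [−distributed]. For every other candidate removal, the leftover set fails to share any single feature value that the removed segment lacks.

ɖ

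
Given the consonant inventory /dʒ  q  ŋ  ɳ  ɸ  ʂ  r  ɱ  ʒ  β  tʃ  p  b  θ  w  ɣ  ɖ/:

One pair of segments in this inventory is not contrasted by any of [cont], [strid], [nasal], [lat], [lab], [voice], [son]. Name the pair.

Both /ɳ/ and /ŋ/ are [−continuant], [−strident], [+nasal], [−lateral], [−labial], [+voice], [+sonorant]. Since the list omits [coronal] and [dorsal] — which do distinguish the retroflex nasal from the velar nasal — this pair collapses; all other pairs remain distinct.

ɳ, ŋ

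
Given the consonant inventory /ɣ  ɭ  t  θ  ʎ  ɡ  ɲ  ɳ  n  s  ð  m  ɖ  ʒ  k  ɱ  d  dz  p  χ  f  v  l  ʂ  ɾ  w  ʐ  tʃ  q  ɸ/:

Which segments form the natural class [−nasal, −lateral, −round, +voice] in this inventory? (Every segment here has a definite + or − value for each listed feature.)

ɣ, ɡ, ð, ɖ, ʒ, d, dz, v, ɾ, ʐ

Checking each segment against [−nasal], [−lateral], [−round], [+voice]: /ɣ/ (voiced velar fricative), /ɡ/ (voiced velar stop), /ð/ (voiced dental fricative), /ɖ/ (voiced retroflex stop), /ʒ/ (voiced postalveolar fricative), /d/ (voiced alveolar stop), among others, satisfy every feature; every other segment in the inventory fails at least one.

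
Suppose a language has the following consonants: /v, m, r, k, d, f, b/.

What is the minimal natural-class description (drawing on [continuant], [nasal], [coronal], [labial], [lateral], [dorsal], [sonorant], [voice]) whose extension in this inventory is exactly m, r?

[+sonorant]

/m, r/ are exactly the [+sonorant] segments in the inventory, so a single feature suffices.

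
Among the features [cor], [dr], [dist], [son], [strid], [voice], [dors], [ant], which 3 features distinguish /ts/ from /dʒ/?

[voice], [anterior], [distributed]

/ts/ (voiceless alveolar affricate) and /dʒ/ (voiced postalveolar affricate) agree on [+coronal], [+delayed release], [−sonorant], [+strident], [−dorsal]. They differ on [voice] (/ts/ [−], /dʒ/ [+]), [anterior] (/ts/ [+], /dʒ/ [−]), [distributed] (/ts/ [−], /dʒ/ [+]).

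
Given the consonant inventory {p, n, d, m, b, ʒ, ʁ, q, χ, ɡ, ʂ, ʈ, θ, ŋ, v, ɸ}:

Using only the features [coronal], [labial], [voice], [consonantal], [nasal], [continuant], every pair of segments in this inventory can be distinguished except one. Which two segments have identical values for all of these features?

θ, ʂ

Both /θ/ and /ʂ/ are [+coronal], [−labial], [−voice], [+consonantal], [−nasal], [+continuant]. Since the list omits [strident], [anterior] and [distributed] — which do distinguish the voiceless dental fricative from the voiceless retroflex fricative — this pair collapses; all other pairs remain distinct.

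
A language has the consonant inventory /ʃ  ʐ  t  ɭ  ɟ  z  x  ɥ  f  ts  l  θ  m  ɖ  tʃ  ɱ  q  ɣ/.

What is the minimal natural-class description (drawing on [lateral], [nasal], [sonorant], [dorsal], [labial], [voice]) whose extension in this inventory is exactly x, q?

[-voice, +dorsal]

Every target segment is [-voice], [+dorsal]; each remaining inventory member fails at least one of these. Each conjunct is needed — [+dorsal] alone would also admit /ɟ, ɥ, ɣ/; [-voice] alone would also admit /ʃ, t, f, ts, …/ — and no other single listed feature has exactly this extension, so two is the minimum.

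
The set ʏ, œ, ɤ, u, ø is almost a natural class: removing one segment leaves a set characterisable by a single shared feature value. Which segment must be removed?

ɤ

The remaining segments after removing /ɤ/ share [+round]; /ɤ/ (mid back unrounded tense vowel) is [−round]. For every other candidate removal, the leftover set fails to share any single feature value that the removed segment lacks.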